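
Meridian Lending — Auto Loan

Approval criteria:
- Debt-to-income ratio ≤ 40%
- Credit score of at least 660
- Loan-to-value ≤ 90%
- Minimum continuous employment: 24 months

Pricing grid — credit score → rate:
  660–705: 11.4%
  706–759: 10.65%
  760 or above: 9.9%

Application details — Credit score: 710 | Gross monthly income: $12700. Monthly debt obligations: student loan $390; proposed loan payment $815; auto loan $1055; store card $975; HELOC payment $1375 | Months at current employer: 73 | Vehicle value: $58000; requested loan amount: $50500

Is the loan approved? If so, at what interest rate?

Approved at 10.65%

Credit score 710 ≥ 660 (meets minimum)
Total monthly debts = (390 + 815 + 1,055 + 975 + 1,375) = 4,610. DTI = 4,610/12,700 = 36.3% ≤ 40%
LTV: 50,500 ÷ 58,000 = 87.1%, within 90% cap
Employment 73 ≥ 24 months
All requirements met. Score 710 falls in the 706–759 tier → 10.65%.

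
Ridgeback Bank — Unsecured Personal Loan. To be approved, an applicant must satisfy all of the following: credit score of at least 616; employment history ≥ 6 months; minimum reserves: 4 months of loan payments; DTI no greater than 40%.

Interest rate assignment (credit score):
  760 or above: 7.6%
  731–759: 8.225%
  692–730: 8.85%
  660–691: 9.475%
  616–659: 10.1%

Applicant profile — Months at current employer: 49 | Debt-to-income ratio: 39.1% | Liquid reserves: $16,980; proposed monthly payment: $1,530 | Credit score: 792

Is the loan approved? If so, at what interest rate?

Credit score 792 ≥ 616 (meets minimum)
Reserves: 16,980 ÷ 1,530 = 11.1 months (meets 4-month minimum)
Employment 49 ≥ 6 months
DTI 39.1% ≤ 40%
All requirements met. Score 792 falls in the 760 or above tier → 7.6%.

Approved at 7.6%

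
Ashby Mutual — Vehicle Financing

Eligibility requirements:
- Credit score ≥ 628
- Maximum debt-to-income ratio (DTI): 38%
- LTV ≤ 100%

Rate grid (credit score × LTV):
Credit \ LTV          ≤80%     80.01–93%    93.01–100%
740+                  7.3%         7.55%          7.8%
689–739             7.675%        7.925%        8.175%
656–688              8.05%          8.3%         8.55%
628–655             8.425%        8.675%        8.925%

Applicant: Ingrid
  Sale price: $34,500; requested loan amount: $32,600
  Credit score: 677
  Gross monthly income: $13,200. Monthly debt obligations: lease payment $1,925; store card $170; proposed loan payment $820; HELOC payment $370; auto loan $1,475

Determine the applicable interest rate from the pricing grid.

Credit score 677 ≥ 628; Total monthly debts = (1,925 + 170 + 820 + 370 + 1,475) = 4,760. Debt-to-income = 4,760/13,200 = 36.1% — meets 38% limit
LTV = 32,600/34,500 = 94.5% ≤ 100%
Credit 677 → row 656–688; LTV 94.5% → column 93.01–100%. Grid cell → 8.55%.

8.55%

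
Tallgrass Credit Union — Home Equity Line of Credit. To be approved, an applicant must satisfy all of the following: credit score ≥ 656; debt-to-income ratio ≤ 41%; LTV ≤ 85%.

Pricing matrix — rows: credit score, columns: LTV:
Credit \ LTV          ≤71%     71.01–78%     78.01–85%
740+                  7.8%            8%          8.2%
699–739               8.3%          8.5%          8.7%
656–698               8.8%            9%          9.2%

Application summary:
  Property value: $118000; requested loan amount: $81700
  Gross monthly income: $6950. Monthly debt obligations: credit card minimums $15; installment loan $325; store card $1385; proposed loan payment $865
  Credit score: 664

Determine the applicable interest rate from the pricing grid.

Credit score 664 ≥ 656; Total monthly debts = (15 + 325 + 1,385 + 865) = 2,590. DTI = 2,590/6,950 = 37.3% ≤ 41%
LTV: 81,700 ÷ 118,000 = 69.2%, within 85% cap
Credit 664 → row 656–698; LTV 69.2% → column ≤71%. Grid cell → 8.8%.

8.8%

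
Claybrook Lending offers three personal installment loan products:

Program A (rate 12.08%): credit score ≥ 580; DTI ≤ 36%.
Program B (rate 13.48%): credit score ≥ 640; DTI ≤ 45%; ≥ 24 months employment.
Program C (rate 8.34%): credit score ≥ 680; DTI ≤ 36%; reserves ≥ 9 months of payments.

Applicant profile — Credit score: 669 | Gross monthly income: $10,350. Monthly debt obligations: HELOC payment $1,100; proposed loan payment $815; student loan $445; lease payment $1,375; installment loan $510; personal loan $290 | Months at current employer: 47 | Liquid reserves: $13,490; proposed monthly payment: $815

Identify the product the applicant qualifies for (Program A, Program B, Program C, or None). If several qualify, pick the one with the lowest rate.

Program B

Total debts = (1,100 + 815 + 445 + 1,375 + 510 + 290) = 4,535; DTI = 4,535/10,350 = 43.8%.
Reserves = 13,490/815 = 16.6 months.
Program A: score 669 ≥ 580; DTI 43.8% > 36% → does not qualify.
Program B: score 669 ≥ 640; DTI 43.8% ≤ 45%; employment 47 ≥ 24 mo → qualifies.
Program C: score 669 < 680; DTI 43.8% > 36%; reserves 16.6 ≥ 9 mo → does not qualify.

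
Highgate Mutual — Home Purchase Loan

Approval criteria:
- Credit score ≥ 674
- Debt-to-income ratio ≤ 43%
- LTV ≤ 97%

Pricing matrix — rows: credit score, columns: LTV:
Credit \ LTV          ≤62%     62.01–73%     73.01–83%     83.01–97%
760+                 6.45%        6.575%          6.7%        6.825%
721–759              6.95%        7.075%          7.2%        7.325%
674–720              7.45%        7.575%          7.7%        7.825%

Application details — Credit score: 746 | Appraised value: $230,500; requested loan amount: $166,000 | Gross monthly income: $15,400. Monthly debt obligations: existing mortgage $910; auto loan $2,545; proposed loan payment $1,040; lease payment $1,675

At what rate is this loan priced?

7.075%

Credit score 746 ≥ 674; Total monthly debts = (910 + 2,545 + 1,040 + 1,675) = 6,170. DTI = 6,170/15,400 = 40.1% ≤ 43%
Loan-to-value = 166,000/230,500 = 72% — pass (97% max)
Credit 746 → row 721–759; LTV 72% → column 62.01–73%. Grid cell → 7.075%.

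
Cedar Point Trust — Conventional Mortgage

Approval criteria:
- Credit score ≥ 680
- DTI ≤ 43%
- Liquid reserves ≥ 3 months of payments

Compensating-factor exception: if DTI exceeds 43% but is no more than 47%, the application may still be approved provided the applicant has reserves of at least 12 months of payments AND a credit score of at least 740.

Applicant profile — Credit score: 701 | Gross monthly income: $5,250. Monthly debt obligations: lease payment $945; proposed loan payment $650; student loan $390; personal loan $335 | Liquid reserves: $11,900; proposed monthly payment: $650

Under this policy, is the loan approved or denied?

Credit score 701 ≥ 680 (meets base)
Total debts = (945 + 650 + 390 + 335) = 2,320. DTI: 2,320 ÷ 5,250 = 44.2%, over the 43% base limit.
Liquid reserves cover 11,900/650 = 18.3 months — ≥ 3 required
DTI 44.2% is within the 43%–47% exception band; checking compensating factors.
Override check — reserves: 18.3 mo (ok); score: 701 (below 740).
Override conditions not both satisfied; exception does not apply.

Denied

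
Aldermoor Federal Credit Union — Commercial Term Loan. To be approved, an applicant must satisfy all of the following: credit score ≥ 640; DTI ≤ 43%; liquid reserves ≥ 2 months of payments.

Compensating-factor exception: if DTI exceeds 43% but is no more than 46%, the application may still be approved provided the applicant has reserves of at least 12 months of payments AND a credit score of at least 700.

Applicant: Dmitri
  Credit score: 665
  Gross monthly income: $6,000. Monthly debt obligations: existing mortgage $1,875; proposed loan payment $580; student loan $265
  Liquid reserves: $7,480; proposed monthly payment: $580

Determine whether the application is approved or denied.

Credit score 665 ≥ 640 (meets base)
Total debts = (1,875 + 580 + 265) = 2,720. DTI = 2,720/6,000 = 45.3% > 43% — standard DTI limit exceeded.
Reserves: 7,480 ÷ 580 = 12.9 months (meets 2-month minimum)
45.3% falls in the override range (43%–46%), so the compensating-factor test applies.
Reserves 12.9 ≥ 12 months; credit score 665 < 700.
Override conditions not both satisfied; exception does not apply.

Denied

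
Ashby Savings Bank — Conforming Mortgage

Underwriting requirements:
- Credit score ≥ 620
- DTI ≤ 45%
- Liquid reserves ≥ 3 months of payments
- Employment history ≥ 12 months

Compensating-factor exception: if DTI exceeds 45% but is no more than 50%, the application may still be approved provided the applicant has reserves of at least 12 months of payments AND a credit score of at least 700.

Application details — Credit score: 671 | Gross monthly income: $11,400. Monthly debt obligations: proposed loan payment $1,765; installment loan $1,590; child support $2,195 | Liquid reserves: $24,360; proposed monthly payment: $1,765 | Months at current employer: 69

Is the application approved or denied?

Denied

Credit score 671 ≥ 620 (meets base)
Total debts = (1,765 + 1,590 + 2,195) = 5,550. DTI = 5,550/11,400 = 48.7% > 45% — standard DTI limit exceeded.
Reserves: 24,360 ÷ 1,765 = 13.8 months (meets 3-month minimum)
Employment 69 ≥ 12 months
DTI 48.7% is within the 45%–50% exception band; checking compensating factors.
Reserves 13.8 ≥ 12 months; credit score 671 < 700.
Compensating-factor requirement not fully met.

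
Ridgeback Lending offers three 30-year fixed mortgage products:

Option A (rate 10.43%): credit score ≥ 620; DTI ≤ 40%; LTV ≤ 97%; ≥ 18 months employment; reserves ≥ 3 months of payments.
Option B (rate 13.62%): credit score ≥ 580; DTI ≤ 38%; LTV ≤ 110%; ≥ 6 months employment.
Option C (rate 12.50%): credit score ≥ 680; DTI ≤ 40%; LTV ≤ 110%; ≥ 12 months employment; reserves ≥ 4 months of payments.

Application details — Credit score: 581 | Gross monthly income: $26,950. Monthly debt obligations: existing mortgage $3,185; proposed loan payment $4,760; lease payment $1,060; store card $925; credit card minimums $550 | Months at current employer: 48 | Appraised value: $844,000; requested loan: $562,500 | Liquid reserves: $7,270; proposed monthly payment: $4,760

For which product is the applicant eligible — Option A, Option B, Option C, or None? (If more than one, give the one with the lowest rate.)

None

Total debts = (3,185 + 4,760 + 1,060 + 925 + 550) = 10,480; DTI = 10,480/26,950 = 38.9%.
LTV = 562,500/844,000 = 66.6%.
Reserves = 7,270/4,760 = 1.5 months.
Option A: score 581 < 620; DTI 38.9% ≤ 40%; LTV 66.6% ≤ 97%; employment 48 ≥ 18 mo; reserves 1.5 < 3 mo → does not qualify.
Option B: score 581 ≥ 580; DTI 38.9% > 38%; LTV 66.6% ≤ 110%; employment 48 ≥ 6 mo → does not qualify.
Option C: score 581 < 680; DTI 38.9% ≤ 40%; LTV 66.6% ≤ 110%; employment 48 ≥ 12 mo; reserves 1.5 < 4 mo → does not qualify.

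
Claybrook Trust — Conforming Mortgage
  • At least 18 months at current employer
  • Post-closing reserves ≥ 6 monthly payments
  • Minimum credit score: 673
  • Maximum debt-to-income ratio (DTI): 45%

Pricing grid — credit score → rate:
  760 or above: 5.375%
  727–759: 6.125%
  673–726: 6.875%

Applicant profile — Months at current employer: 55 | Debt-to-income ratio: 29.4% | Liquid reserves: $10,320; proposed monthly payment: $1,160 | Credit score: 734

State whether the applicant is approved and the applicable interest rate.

Approved at 6.125%

Credit score 734 ≥ 673 (meets minimum)
DTI 29.4% is within the 45% limit
Employment 55 ≥ 18 months
Liquid reserves cover 10,320/1,160 = 8.9 months — ≥ 6 required
All requirements met. Score 734 falls in the 727–759 tier → 6.125%.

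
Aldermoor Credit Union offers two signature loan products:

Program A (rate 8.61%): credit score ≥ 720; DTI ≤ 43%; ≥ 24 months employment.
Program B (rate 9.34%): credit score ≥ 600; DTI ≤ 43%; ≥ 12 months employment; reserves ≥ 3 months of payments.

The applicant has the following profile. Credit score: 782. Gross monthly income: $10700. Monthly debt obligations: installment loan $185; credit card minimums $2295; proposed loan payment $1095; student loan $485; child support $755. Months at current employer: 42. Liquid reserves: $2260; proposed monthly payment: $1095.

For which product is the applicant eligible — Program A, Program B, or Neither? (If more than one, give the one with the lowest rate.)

Neither

Total debts = (185 + 2,295 + 1,095 + 485 + 755) = 4,815; DTI = 4,815/10,700 = 45%.
Reserves = 2,260/1,095 = 2.1 months.
Program A: score 782 ≥ 720; DTI 45% > 43%; employment 42 ≥ 24 mo → does not qualify.
Program B: score 782 ≥ 600; DTI 45% > 43%; employment 42 ≥ 12 mo; reserves 2.1 < 3 mo → does not qualify.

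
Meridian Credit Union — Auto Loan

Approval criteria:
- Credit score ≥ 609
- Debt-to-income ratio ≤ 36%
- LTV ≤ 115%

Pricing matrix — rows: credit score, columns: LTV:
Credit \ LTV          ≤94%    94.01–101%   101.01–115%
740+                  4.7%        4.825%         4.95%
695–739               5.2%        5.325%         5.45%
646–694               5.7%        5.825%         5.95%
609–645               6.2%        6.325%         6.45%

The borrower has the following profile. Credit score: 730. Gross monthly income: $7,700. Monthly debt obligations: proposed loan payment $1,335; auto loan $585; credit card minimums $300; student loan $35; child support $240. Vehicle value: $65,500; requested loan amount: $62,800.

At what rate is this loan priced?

5.325%

Credit score 730 ≥ 609; Total monthly debts = (1,335 + 585 + 300 + 35 + 240) = 2,495. DTI: 2,495 ÷ 7,700 = 32.4%, within the 36% cap
LTV: 62,800 ÷ 65,500 = 95.9%, within 115% cap
Credit 730 → row 695–739; LTV 95.9% → column 94.01–101%. Grid cell → 5.325%.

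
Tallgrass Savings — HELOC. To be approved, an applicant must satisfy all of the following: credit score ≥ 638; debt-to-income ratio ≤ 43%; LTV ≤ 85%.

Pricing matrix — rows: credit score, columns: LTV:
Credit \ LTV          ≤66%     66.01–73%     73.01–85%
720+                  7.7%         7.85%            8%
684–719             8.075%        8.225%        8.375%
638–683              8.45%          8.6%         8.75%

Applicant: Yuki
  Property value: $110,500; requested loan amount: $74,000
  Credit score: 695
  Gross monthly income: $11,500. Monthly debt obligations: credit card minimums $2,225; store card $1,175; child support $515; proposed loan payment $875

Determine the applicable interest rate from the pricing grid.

Credit score 695 ≥ 638; Total monthly debts = (2,225 + 1,175 + 515 + 875) = 4,790. Debt-to-income = 4,790/11,500 = 41.7% — meets 43% limit
LTV: 74,000 ÷ 110,500 = 67%, within 85% cap
Score 695 is in the 684–719 band; LTV 67% is in the 66.01–73% band → 8.225%.

8.225%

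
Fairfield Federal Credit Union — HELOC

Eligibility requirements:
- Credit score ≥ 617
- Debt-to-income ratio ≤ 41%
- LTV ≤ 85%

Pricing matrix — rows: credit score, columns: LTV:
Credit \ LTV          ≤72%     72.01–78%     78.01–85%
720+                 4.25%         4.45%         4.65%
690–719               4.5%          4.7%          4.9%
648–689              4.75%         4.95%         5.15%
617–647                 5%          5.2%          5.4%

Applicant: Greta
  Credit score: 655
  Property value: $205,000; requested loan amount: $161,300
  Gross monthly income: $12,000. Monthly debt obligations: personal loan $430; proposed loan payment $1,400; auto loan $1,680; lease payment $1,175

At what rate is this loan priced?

5.15%

Credit score 655 ≥ 617; Total monthly debts = (430 + 1,400 + 1,680 + 1,175) = 4,685. DTI: 4,685 ÷ 12,000 = 39%, within the 41% cap
Loan-to-value = 161,300/205,000 = 78.7% — pass (85% max)
Credit 655 → row 648–689; LTV 78.7% → column 78.01–85%. Grid cell → 5.15%.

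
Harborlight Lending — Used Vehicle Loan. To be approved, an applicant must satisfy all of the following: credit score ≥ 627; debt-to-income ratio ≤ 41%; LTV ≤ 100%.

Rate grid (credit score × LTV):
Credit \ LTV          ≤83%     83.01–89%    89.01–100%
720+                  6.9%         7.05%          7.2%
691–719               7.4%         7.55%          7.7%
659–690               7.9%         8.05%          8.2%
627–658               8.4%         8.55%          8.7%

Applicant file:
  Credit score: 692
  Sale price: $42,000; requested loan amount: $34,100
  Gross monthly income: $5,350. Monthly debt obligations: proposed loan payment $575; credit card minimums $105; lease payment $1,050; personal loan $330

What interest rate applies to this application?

Credit score 692 ≥ 627; Total monthly debts = (575 + 105 + 1,050 + 330) = 2,060. Debt-to-income = 2,060/5,350 = 38.5% — meets 41% limit
LTV = 34,100/42,000 = 81.2% ≤ 100%
Credit 692 → row 691–719; LTV 81.2% → column ≤83%. Grid cell → 7.4%.

7.4%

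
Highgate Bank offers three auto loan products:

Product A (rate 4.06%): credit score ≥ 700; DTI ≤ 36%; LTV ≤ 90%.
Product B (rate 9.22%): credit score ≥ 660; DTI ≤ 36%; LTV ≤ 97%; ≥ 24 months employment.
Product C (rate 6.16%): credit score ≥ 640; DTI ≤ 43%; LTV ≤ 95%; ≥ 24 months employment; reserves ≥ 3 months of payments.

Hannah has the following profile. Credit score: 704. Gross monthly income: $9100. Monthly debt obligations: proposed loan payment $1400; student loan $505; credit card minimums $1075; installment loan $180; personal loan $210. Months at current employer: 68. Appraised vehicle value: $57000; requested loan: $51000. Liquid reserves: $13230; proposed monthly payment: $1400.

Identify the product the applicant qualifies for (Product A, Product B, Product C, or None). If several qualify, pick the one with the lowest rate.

Product C

Total debts = (1,400 + 505 + 1,075 + 180 + 210) = 3,370; DTI = 3,370/9,100 = 37%.
LTV = 51,000/57,000 = 89.5%.
Reserves = 13,230/1,400 = 9.4 months.
Product A: score 704 ≥ 700; DTI 37% > 36%; LTV 89.5% ≤ 90% → does not qualify.
Product B: score 704 ≥ 660; DTI 37% > 36%; LTV 89.5% ≤ 97%; employment 68 ≥ 24 mo → does not qualify.
Product C: score 704 ≥ 640; DTI 37% ≤ 43%; LTV 89.5% ≤ 95%; employment 68 ≥ 24 mo; reserves 9.4 ≥ 3 mo → qualifies.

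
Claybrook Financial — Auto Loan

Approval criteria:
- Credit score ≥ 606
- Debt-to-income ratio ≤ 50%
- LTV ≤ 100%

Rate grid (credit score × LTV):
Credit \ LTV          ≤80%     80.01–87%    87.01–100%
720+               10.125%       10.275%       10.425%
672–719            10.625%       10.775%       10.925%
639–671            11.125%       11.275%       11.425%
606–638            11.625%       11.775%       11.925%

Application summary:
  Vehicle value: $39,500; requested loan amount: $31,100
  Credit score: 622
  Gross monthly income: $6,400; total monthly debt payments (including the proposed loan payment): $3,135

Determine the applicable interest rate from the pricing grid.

Credit score 622 ≥ 606; Debt-to-income = 3,135/6,400 = 49% — meets 50% limit
Loan-to-value = 31,100/39,500 = 78.7% — pass (100% max)
Score 622 is in the 606–638 band; LTV 78.7% is in the ≤80% band → 11.625%.

11.625%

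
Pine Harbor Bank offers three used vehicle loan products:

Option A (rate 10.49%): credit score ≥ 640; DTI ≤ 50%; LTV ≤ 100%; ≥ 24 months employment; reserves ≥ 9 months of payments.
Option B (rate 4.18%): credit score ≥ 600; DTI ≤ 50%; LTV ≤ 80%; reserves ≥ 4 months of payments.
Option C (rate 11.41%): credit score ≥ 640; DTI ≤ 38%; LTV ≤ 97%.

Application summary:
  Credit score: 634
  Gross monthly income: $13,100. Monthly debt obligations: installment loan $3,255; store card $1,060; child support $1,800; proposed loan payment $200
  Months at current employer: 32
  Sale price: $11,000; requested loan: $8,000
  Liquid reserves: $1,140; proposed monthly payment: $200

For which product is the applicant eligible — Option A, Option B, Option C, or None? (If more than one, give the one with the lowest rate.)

Total debts = (3,255 + 1,060 + 1,800 + 200) = 6,315; DTI = 6,315/13,100 = 48.2%.
LTV = 8,000/11,000 = 72.7%.
Reserves = 1,140/200 = 5.7 months.
Option A: score 634 < 640; DTI 48.2% ≤ 50%; LTV 72.7% ≤ 100%; employment 32 ≥ 24 mo; reserves 5.7 < 9 mo → does not qualify.
Option B: score 634 ≥ 600; DTI 48.2% ≤ 50%; LTV 72.7% ≤ 80%; reserves 5.7 ≥ 4 mo → qualifies.
Option C: score 634 < 640; DTI 48.2% > 38%; LTV 72.7% ≤ 97% → does not qualify.

Option B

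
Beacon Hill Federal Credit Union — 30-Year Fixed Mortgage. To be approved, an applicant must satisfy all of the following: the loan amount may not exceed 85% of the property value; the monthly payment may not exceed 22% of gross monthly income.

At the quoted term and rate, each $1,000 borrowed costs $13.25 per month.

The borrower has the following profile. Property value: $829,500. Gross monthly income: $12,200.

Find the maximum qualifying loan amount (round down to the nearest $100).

$202,500

Payment cap: 22% × $12,200 = $2,684/month.
At $13.25 per $1,000, that supports 2,684/13.25 × 1,000 ≈ $202,566 → $202,500.
LTV cap: 85% × $829,500 = $705,075 → $705,000.
Binding constraint: payment-to-income.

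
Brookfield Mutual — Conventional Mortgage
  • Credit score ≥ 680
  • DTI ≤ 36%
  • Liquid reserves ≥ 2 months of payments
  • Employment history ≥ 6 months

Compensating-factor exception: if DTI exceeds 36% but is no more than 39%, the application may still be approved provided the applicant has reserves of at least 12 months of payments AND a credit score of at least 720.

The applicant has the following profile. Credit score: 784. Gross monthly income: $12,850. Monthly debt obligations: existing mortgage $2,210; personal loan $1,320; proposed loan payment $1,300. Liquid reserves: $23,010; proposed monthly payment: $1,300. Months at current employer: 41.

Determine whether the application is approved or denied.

Credit score 784 ≥ 680 (meets base)
Total debts = (2,210 + 1,320 + 1,300) = 4,830. DTI: 4,830 ÷ 12,850 = 37.6%, over the 36% base limit.
Reserves = 23,010/1,300 = 17.7 months ≥ 2
Employment 41 ≥ 6 months
37.6% falls in the override range (36%–39%), so the compensating-factor test applies.
Override check — reserves: 17.7 mo (ok); score: 784 (ok).
Both override conditions satisfied; DTI exception granted.

Approved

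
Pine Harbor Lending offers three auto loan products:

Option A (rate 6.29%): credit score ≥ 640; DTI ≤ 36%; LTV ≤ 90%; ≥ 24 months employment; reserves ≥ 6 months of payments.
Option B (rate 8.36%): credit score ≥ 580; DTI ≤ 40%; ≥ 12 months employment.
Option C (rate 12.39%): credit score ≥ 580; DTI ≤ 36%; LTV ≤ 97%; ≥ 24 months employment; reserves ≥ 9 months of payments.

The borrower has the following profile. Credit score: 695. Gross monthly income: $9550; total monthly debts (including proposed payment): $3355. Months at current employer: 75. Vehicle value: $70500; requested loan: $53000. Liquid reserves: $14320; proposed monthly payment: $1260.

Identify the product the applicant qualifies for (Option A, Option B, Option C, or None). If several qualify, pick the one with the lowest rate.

DTI = 3,355/9,550 = 35.1%.
LTV = 53,000/70,500 = 75.2%.
Reserves = 14,320/1,260 = 11.4 months.
Option A: score 695 ≥ 640; DTI 35.1% ≤ 36%; LTV 75.2% ≤ 90%; employment 75 ≥ 24 mo; reserves 11.4 ≥ 6 mo → qualifies.
Option B: score 695 ≥ 580; DTI 35.1% ≤ 40%; employment 75 ≥ 12 mo → qualifies.
Option C: score 695 ≥ 580; DTI 35.1% ≤ 36%; LTV 75.2% ≤ 97%; employment 75 ≥ 24 mo; reserves 11.4 ≥ 9 mo → qualifies.
Qualifying: Option A, Option B, Option C. Lowest rate is 6.29% → Option A.

Option A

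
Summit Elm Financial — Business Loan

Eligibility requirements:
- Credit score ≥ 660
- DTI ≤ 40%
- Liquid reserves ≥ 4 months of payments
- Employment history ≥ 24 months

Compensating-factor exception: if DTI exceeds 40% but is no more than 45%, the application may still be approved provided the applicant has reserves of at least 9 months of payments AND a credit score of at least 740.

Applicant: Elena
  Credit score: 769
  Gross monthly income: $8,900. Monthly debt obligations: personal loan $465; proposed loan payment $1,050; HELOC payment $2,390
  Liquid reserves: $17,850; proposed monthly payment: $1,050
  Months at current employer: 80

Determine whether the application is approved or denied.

Credit score 769 ≥ 660 (meets base)
Total debts = (465 + 1,050 + 2,390) = 3,905. DTI = 3,905/8,900 = 43.9% > 40% — standard DTI limit exceeded.
Reserves: 17,850 ÷ 1,050 = 17.0 months (meets 4-month minimum)
Employment 80 ≥ 24 months
DTI 43.9% is within the 40%–45% exception band; checking compensating factors.
Override check — reserves: 17.0 mo (ok); score: 769 (ok).
Both compensating conditions met → exception applies.

Approved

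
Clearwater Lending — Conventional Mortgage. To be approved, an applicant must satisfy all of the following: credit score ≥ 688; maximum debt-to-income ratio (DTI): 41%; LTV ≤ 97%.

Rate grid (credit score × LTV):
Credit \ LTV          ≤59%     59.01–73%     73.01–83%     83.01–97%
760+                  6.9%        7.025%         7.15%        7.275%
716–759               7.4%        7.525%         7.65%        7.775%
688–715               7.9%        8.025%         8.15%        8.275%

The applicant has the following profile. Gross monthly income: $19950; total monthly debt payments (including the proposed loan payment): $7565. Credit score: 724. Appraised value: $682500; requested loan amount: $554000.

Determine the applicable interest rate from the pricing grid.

Credit score 724 ≥ 688; DTI = 7,565/19,950 = 37.9% ≤ 41%
LTV = 554,000/682,500 = 81.2% ≤ 97%
Score 724 is in the 716–759 band; LTV 81.2% is in the 73.01–83% band → 7.65%.

7.65%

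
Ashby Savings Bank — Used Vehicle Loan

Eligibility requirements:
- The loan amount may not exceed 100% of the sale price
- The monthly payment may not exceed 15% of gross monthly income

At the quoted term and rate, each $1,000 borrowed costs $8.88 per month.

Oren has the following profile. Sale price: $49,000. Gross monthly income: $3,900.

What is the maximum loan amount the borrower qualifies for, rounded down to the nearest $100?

Payment cap: 15% × $3,900 = $585/month.
At $8.88 per $1,000, that supports 585/8.88 × 1,000 ≈ $65,878 → $65,800.
LTV cap: 100% × $49,000 = $49,000 → $49,000.
Binding constraint: loan-to-value.

$49,000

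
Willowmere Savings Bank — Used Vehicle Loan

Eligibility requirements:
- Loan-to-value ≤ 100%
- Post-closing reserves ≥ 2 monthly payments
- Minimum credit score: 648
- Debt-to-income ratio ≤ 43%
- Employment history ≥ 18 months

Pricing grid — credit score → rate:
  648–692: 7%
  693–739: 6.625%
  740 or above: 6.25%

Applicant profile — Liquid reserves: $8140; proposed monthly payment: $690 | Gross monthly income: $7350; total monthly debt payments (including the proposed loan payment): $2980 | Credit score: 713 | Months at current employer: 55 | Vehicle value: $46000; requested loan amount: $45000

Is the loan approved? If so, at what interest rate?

Approved at 6.625%

Credit score 713 ≥ 648 (meets minimum)
DTI = 2,980/7,350 = 40.5% ≤ 43%
Employment 55 ≥ 18 months
Liquid reserves cover 8,140/690 = 11.8 months — ≥ 2 required
Loan-to-value = 45,000/46,000 = 97.8% — pass (100% max)
All requirements met. Score 713 falls in the 693–739 tier → 6.625%.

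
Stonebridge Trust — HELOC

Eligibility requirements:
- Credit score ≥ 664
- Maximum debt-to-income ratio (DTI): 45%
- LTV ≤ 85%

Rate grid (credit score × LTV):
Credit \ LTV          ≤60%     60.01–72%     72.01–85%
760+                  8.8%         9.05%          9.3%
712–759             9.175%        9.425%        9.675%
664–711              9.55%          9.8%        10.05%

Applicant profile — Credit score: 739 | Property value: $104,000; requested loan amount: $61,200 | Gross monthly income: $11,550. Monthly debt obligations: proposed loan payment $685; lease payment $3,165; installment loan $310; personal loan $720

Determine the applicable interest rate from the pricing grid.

9.175%

Credit score 739 ≥ 664; Total monthly debts = (685 + 3,165 + 310 + 720) = 4,880. DTI: 4,880 ÷ 11,550 = 42.3%, within the 45% cap
LTV: 61,200 ÷ 104,000 = 58.8%, within 85% cap
Credit 739 → row 712–759; LTV 58.8% → column ≤60%. Grid cell → 9.175%.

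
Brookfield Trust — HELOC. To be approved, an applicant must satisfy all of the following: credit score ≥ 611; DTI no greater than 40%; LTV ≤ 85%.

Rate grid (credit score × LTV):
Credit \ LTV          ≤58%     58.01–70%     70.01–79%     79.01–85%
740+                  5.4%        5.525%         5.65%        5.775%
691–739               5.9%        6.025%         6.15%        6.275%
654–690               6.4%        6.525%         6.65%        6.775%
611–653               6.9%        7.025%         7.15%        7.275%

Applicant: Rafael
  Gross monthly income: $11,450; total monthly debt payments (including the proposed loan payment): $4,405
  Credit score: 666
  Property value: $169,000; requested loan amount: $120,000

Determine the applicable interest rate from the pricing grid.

6.65%

Credit score 666 ≥ 611; DTI = 4,405/11,450 = 38.5% ≤ 40%
LTV: 120,000 ÷ 169,000 = 71%, within 85% cap
Row: 666 falls in 654–690. Column: 71% falls in 70.01–79%. Rate = 6.65%.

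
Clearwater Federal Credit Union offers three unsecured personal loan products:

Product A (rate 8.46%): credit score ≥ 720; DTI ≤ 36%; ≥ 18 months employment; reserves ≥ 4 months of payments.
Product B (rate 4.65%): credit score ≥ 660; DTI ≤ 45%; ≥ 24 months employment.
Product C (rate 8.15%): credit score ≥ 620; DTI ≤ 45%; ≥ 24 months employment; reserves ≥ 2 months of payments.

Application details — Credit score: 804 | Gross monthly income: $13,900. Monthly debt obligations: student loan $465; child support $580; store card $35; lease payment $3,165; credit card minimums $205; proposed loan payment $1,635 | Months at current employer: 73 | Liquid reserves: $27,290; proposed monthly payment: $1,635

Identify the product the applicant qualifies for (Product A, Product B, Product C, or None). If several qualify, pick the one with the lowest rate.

Total debts = (465 + 580 + 35 + 3,165 + 205 + 1,635) = 6,085; DTI = 6,085/13,900 = 43.8%.
Reserves = 27,290/1,635 = 16.7 months.
Product A: score 804 ≥ 720; DTI 43.8% > 36%; employment 73 ≥ 18 mo; reserves 16.7 ≥ 4 mo → does not qualify.
Product B: score 804 ≥ 660; DTI 43.8% ≤ 45%; employment 73 ≥ 24 mo → qualifies.
Product C: score 804 ≥ 620; DTI 43.8% ≤ 45%; employment 73 ≥ 24 mo; reserves 16.7 ≥ 2 mo → qualifies.
Qualifying: Product B, Product C. Lowest rate is 4.65% → Product B.

Product B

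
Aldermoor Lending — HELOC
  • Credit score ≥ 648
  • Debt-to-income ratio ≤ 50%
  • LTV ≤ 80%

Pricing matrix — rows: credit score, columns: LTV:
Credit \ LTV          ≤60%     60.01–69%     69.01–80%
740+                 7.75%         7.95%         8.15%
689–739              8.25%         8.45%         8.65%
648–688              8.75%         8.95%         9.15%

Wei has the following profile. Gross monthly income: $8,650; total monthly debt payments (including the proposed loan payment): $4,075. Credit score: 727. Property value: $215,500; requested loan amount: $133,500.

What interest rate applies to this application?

Credit score 727 ≥ 648; DTI = 4,075/8,650 = 47.1% ≤ 50%
LTV: 133,500 ÷ 215,500 = 61.9%, within 80% cap
Score 727 is in the 689–739 band; LTV 61.9% is in the 60.01–69% band → 8.45%.

8.45%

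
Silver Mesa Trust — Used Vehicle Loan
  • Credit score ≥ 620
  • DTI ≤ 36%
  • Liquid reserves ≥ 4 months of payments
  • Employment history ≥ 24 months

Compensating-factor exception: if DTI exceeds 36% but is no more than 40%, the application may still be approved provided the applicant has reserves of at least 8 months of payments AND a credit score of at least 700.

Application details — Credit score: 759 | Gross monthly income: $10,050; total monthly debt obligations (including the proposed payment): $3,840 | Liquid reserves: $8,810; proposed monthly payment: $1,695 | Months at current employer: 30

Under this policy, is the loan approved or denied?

Denied

Credit score 759 ≥ 620 (meets base)
DTI = 3,840/10,050 = 38.2% > 36% — standard DTI limit exceeded.
Reserves: 8,810 ÷ 1,695 = 5.2 months (meets 4-month minimum)
Employment 30 ≥ 24 months
38.2% falls in the override range (36%–40%), so the compensating-factor test applies.
Override check — reserves: 5.2 mo (short of 8); score: 759 (ok).
Override conditions not both satisfied; exception does not apply.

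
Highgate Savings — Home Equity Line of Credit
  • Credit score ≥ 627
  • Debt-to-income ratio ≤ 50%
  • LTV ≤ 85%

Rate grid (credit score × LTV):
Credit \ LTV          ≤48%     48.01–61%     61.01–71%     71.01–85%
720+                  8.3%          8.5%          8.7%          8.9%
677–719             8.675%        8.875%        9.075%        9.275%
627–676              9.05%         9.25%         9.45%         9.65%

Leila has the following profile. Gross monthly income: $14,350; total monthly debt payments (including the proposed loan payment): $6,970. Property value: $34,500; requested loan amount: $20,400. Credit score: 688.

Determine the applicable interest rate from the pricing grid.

8.875%

Credit score 688 ≥ 627; DTI = 6,970/14,350 = 48.6% ≤ 50%
Loan-to-value = 20,400/34,500 = 59.1% — pass (85% max)
Credit 688 → row 677–719; LTV 59.1% → column 48.01–61%. Grid cell → 8.875%.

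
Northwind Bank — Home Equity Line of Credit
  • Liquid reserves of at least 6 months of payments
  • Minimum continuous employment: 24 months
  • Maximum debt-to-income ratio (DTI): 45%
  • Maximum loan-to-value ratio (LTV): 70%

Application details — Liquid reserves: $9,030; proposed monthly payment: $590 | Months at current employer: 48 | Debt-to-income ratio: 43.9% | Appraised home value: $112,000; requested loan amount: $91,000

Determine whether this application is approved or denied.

Denied

Liquid reserves cover 9,030/590 = 15.3 months — ≥ 6 required
Employment 48 ≥ 24 months
Debt-to-income 43.9% vs 45% cap — pass
LTV = 91,000/112,000 = 81.2% > 70%
Fails on LTV.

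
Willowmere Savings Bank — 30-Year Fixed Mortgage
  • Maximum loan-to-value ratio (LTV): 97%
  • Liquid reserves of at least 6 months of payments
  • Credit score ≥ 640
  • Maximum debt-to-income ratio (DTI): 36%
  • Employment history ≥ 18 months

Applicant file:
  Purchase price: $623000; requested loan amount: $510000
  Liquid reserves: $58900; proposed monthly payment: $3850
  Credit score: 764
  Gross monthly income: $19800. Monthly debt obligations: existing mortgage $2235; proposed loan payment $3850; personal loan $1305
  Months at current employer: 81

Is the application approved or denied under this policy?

LTV: 510,000 ÷ 623,000 = 81.9%, within 97% cap
Reserves = 58,900/3,850 = 15.3 months ≥ 6
Credit score 764 ≥ 640 (meets)
Total monthly debts = (2,235 + 3,850 + 1,305) = 7,390. Debt-to-income = 7,390/19,800 = 37.3% — over 36% limit
Employment 81 ≥ 18 months
Fails on DTI.

Denied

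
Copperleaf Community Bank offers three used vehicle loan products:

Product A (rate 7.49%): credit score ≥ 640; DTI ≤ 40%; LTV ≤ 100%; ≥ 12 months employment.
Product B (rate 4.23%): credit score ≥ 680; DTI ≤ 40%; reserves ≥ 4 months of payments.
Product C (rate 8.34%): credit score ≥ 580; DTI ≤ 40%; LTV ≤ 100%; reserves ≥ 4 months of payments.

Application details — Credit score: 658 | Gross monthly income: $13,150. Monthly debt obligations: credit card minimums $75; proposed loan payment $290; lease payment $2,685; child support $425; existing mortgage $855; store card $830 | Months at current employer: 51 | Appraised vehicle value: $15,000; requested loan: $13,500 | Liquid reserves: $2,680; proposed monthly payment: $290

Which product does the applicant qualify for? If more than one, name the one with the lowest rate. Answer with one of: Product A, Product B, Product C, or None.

Product A

Total debts = (75 + 290 + 2,685 + 425 + 855 + 830) = 5,160; DTI = 5,160/13,150 = 39.2%.
LTV = 13,500/15,000 = 90%.
Reserves = 2,680/290 = 9.2 months.
Product A: score 658 ≥ 640; DTI 39.2% ≤ 40%; LTV 90% ≤ 100%; employment 51 ≥ 12 mo → qualifies.
Product B: score 658 < 680; DTI 39.2% ≤ 40%; reserves 9.2 ≥ 4 mo → does not qualify.
Product C: score 658 ≥ 580; DTI 39.2% ≤ 40%; LTV 90% ≤ 100%; reserves 9.2 ≥ 4 mo → qualifies.
Qualifying: Product A, Product C. Lowest rate is 7.49% → Product A.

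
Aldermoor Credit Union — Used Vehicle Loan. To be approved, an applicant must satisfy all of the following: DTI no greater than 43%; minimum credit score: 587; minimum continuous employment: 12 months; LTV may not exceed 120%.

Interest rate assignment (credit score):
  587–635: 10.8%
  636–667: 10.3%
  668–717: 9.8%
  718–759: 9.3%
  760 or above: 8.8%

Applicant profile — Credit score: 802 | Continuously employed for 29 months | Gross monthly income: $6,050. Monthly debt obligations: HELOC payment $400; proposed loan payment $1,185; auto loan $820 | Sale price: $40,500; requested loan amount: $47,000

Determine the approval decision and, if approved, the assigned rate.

Approved at 8.8%

Credit score 802 ≥ 587 (meets minimum)
LTV = 47,000/40,500 = 116% ≤ 120%
Employment 29 ≥ 12 months
Total monthly debts = (400 + 1,185 + 820) = 2,405. DTI: 2,405 ÷ 6,050 = 39.8%, within the 43% cap
All requirements met. Score 802 falls in the 760 or above tier → 8.8%.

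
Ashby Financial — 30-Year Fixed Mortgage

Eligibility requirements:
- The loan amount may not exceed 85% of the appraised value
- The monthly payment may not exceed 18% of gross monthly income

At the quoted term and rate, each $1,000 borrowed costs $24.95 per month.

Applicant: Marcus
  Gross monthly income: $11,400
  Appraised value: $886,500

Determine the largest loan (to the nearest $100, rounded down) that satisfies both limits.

Payment cap: 18% × $11,400 = $2,052/month.
At $24.95 per $1,000, that supports 2,052/24.95 × 1,000 ≈ $82,244 → $82,200.
LTV cap: 85% × $886,500 = $753,525 → $753,500.
Binding constraint: payment-to-income.

$82,200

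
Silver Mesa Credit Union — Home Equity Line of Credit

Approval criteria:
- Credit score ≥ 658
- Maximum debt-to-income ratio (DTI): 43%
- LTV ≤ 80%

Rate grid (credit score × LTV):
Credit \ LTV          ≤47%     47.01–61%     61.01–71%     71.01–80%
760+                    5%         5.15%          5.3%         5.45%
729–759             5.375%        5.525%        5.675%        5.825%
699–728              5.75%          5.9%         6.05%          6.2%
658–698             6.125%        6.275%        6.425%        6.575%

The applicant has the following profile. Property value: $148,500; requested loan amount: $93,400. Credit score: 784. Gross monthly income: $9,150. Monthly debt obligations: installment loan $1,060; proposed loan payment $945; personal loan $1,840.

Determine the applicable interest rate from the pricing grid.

Credit score 784 ≥ 658; Total monthly debts = (1,060 + 945 + 1,840) = 3,845. DTI: 3,845 ÷ 9,150 = 42%, within the 43% cap
Loan-to-value = 93,400/148,500 = 62.9% — pass (80% max)
Score 784 is in the 760+ band; LTV 62.9% is in the 61.01–71% band → 5.3%.

5.3%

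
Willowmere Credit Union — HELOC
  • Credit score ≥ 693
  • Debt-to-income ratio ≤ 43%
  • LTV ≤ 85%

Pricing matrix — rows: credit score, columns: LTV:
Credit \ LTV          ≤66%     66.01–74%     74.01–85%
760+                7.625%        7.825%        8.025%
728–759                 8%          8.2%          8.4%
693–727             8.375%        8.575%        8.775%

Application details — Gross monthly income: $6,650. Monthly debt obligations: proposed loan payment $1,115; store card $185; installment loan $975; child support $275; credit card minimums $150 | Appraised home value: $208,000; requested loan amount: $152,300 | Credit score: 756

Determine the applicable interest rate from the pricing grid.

Credit score 756 ≥ 693; Total monthly debts = (1,115 + 185 + 975 + 275 + 150) = 2,700. DTI = 2,700/6,650 = 40.6% ≤ 43%
LTV: 152,300 ÷ 208,000 = 73.2%, within 85% cap
Row: 756 falls in 728–759. Column: 73.2% falls in 66.01–74%. Rate = 8.2%.

8.2%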